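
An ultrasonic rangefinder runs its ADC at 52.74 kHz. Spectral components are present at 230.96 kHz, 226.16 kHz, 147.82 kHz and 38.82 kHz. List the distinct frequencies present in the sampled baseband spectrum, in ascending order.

10.4 kHz, 13.92 kHz, 15.2 kHz, 20 kHz

fs/2 = 26.37 kHz.
230.96 kHz mod fs = 20 kHz.
20 kHz ≤ fs/2 = 26.37 kHz, appears at 20 kHz.
226.16 kHz mod fs = 15.2 kHz.
15.2 kHz ≤ fs/2 = 26.37 kHz, appears at 15.2 kHz.
147.82 kHz mod fs = 42.34 kHz.
42.34 kHz > fs/2 = 26.37 kHz, folds to fs − 42.34 kHz = 10.4 kHz.
38.82 kHz > fs/2 = 26.37 kHz, folds to fs − 38.82 kHz = 13.92 kHz.
Distinct values: {10.4 kHz, 13.92 kHz, 15.2 kHz, 20 kHz}.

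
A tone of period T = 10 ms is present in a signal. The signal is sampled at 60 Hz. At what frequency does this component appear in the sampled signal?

T = 10 ms → f = 1/T = 100 Hz.
100 Hz mod fs = 40 Hz.
40 Hz > fs/2 = 30 Hz, folds to fs − 40 Hz = 20 Hz.

20 Hz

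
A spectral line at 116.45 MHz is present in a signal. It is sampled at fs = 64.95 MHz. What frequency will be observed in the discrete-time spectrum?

13.45 MHz

116.45 MHz mod fs = 51.5 MHz.
51.5 MHz > fs/2 = 32.475 MHz, folds to fs − 51.5 MHz = 13.45 MHz.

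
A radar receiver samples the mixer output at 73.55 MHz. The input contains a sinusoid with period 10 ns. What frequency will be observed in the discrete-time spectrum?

26.45 MHz

T = 10 ns → f = 1/T = 100 MHz.
100 MHz mod fs = 26.45 MHz.
26.45 MHz ≤ fs/2 = 36.775 MHz, appears at 26.45 MHz.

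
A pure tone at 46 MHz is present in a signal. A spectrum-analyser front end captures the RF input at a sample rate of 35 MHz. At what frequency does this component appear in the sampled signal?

11 MHz

46 MHz mod fs = 11 MHz.
11 MHz ≤ fs/2 = 17.5 MHz, appears at 11 MHz.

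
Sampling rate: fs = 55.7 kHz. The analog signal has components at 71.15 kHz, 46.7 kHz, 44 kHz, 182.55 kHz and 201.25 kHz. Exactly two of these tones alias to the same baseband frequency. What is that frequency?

15.45 kHz

fs/2 = 27.85 kHz.
71.15 kHz mod fs = 15.45 kHz.
15.45 kHz ≤ fs/2 = 27.85 kHz, appears at 15.45 kHz.
46.7 kHz > fs/2 = 27.85 kHz, folds to fs − 46.7 kHz = 9 kHz.
44 kHz > fs/2 = 27.85 kHz, folds to fs − 44 kHz = 11.7 kHz.
182.55 kHz mod fs = 15.45 kHz.
15.45 kHz ≤ fs/2 = 27.85 kHz, appears at 15.45 kHz.
201.25 kHz mod fs = 34.15 kHz.
34.15 kHz > fs/2 = 27.85 kHz, folds to fs − 34.15 kHz = 21.55 kHz.
71.15 kHz and 182.55 kHz both map to 15.45 kHz.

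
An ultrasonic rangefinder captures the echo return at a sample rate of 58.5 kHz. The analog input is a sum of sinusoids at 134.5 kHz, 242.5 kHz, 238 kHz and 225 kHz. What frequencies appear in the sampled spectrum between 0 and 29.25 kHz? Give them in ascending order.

4 kHz, 8.5 kHz, 9 kHz, 17.5 kHz

fs/2 = 29.25 kHz.
134.5 kHz mod fs = 17.5 kHz.
17.5 kHz ≤ fs/2 = 29.25 kHz, appears at 17.5 kHz.
242.5 kHz mod fs = 8.5 kHz.
8.5 kHz ≤ fs/2 = 29.25 kHz, appears at 8.5 kHz.
238 kHz mod fs = 4 kHz.
4 kHz ≤ fs/2 = 29.25 kHz, appears at 4 kHz.
225 kHz mod fs = 49.5 kHz.
49.5 kHz > fs/2 = 29.25 kHz, folds to fs − 49.5 kHz = 9 kHz.
Distinct values: {4 kHz, 8.5 kHz, 9 kHz, 17.5 kHz}.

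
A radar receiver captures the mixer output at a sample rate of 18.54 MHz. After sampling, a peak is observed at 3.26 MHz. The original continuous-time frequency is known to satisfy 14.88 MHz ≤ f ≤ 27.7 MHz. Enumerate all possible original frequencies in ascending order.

15.28 MHz, 21.8 MHz

Frequencies that alias to 3.26 MHz are k·fs ± 3.26 MHz for integer k ≥ 0.
k=0: 3.26 MHz.
k=1: 15.28 MHz, 21.8 MHz.
k=2: 33.82 MHz, 40.34 MHz.
Within [14.88 MHz, 27.7 MHz]: 15.28 MHz, 21.8 MHz.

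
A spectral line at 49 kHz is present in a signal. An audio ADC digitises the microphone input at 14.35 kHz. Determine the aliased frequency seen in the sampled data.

5.95 kHz

49 kHz mod fs = 5.95 kHz.
5.95 kHz ≤ fs/2 = 7.175 kHz, appears at 5.95 kHz.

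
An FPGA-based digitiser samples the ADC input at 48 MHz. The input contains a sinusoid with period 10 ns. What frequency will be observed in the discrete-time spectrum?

T = 10 ns → f = 1/T = 100 MHz.
100 MHz mod fs = 4 MHz.
4 MHz ≤ fs/2 = 24 MHz, appears at 4 MHz.

4 MHz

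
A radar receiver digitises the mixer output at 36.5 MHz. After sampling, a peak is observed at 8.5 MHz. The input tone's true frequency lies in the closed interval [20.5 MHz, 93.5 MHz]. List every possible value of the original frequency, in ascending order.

Frequencies that alias to 8.5 MHz are k·fs ± 8.5 MHz for integer k ≥ 0.
k=0: 8.5 MHz.
k=1: 28 MHz, 45 MHz.
k=2: 64.5 MHz, 81.5 MHz.
k=3: 101 MHz, 118 MHz.
Within [20.5 MHz, 93.5 MHz]: 28 MHz, 45 MHz, 64.5 MHz, 81.5 MHz.

28 MHz, 45 MHz, 64.5 MHz, 81.5 MHz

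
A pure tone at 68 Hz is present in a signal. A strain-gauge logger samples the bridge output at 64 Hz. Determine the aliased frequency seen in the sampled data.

68 Hz mod fs = 4 Hz.
4 Hz ≤ fs/2 = 32 Hz, appears at 4 Hz.

4 Hz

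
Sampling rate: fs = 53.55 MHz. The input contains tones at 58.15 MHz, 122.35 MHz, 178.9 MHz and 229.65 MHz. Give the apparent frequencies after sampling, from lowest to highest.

fs/2 = 26.775 MHz.
58.15 MHz mod fs = 4.6 MHz.
4.6 MHz ≤ fs/2 = 26.775 MHz, appears at 4.6 MHz.
122.35 MHz mod fs = 15.25 MHz.
15.25 MHz ≤ fs/2 = 26.775 MHz, appears at 15.25 MHz.
178.9 MHz mod fs = 18.25 MHz.
18.25 MHz ≤ fs/2 = 26.775 MHz, appears at 18.25 MHz.
229.65 MHz mod fs = 15.45 MHz.
15.45 MHz ≤ fs/2 = 26.775 MHz, appears at 15.45 MHz.
Distinct values: {4.6 MHz, 15.25 MHz, 15.45 MHz, 18.25 MHz}.

4.6 MHz, 15.25 MHz, 15.45 MHz, 18.25 MHz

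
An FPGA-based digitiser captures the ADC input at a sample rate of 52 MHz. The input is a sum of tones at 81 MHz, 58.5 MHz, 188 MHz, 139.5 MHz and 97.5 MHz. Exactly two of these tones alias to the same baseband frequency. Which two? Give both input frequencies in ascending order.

fs/2 = 26 MHz.
81 MHz mod fs = 29 MHz.
29 MHz > fs/2 = 26 MHz, folds to fs − 29 MHz = 23 MHz.
58.5 MHz mod fs = 6.5 MHz.
6.5 MHz ≤ fs/2 = 26 MHz, appears at 6.5 MHz.
188 MHz mod fs = 32 MHz.
32 MHz > fs/2 = 26 MHz, folds to fs − 32 MHz = 20 MHz.
139.5 MHz mod fs = 35.5 MHz.
35.5 MHz > fs/2 = 26 MHz, folds to fs − 35.5 MHz = 16.5 MHz.
97.5 MHz mod fs = 45.5 MHz.
45.5 MHz > fs/2 = 26 MHz, folds to fs − 45.5 MHz = 6.5 MHz.
58.5 MHz and 97.5 MHz both map to 6.5 MHz.

58.5 MHz, 97.5 MHz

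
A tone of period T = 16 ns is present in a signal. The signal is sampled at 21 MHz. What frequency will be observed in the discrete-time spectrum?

T = 16 ns → f = 1/T = 62.5 MHz.
62.5 MHz mod fs = 20.5 MHz.
20.5 MHz > fs/2 = 10.5 MHz, folds to fs − 20.5 MHz = 0.5 MHz.

0.5 MHz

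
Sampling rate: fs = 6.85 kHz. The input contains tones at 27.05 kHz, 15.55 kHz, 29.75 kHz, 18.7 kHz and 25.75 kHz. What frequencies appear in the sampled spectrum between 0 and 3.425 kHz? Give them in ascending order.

fs/2 = 3.425 kHz.
27.05 kHz mod fs = 6.5 kHz.
6.5 kHz > fs/2 = 3.425 kHz, folds to fs − 6.5 kHz = 0.35 kHz.
15.55 kHz mod fs = 1.85 kHz.
1.85 kHz ≤ fs/2 = 3.425 kHz, appears at 1.85 kHz.
29.75 kHz mod fs = 2.35 kHz.
2.35 kHz ≤ fs/2 = 3.425 kHz, appears at 2.35 kHz.
18.7 kHz mod fs = 5 kHz.
5 kHz > fs/2 = 3.425 kHz, folds to fs − 5 kHz = 1.85 kHz.
25.75 kHz mod fs = 5.2 kHz.
5.2 kHz > fs/2 = 3.425 kHz, folds to fs − 5.2 kHz = 1.65 kHz.
Distinct values: {0.35 kHz, 1.65 kHz, 1.85 kHz, 2.35 kHz}.

0.35 kHz, 1.65 kHz, 1.85 kHz, 2.35 kHz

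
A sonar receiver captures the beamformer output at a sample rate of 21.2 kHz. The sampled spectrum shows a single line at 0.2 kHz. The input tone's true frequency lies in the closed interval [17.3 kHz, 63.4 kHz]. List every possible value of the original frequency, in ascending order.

21 kHz, 21.4 kHz, 42.2 kHz, 42.6 kHz, 63.4 kHz

Frequencies that alias to 0.2 kHz are k·fs ± 0.2 kHz for integer k ≥ 0.
k=0: 0.2 kHz.
k=1: 21 kHz, 21.4 kHz.
k=2: 42.2 kHz, 42.6 kHz.
k=3: 63.4 kHz, 63.8 kHz.
k=4: 84.6 kHz, 85 kHz.
Within [17.3 kHz, 63.4 kHz]: 21 kHz, 21.4 kHz, 42.2 kHz, 42.6 kHz, 63.4 kHz.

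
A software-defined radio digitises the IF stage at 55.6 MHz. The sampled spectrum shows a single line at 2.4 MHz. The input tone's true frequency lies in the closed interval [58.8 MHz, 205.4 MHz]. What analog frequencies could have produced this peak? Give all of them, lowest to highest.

Frequencies that alias to 2.4 MHz are k·fs ± 2.4 MHz for integer k ≥ 0.
k=0: 2.4 MHz.
k=1: 53.2 MHz, 58 MHz.
k=2: 108.8 MHz, 113.6 MHz.
k=3: 164.4 MHz, 169.2 MHz.
k=4: 220 MHz, 224.8 MHz.
Within [58.8 MHz, 205.4 MHz]: 108.8 MHz, 113.6 MHz, 164.4 MHz, 169.2 MHz.

108.8 MHz, 113.6 MHz, 164.4 MHz, 169.2 MHz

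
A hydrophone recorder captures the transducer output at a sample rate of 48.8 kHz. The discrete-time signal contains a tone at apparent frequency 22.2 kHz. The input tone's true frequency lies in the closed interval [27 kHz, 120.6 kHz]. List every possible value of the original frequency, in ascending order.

71 kHz, 75.4 kHz, 119.8 kHz

Frequencies that alias to 22.2 kHz are k·fs ± 22.2 kHz for integer k ≥ 0.
k=0: 22.2 kHz.
k=1: 26.6 kHz, 71 kHz.
k=2: 75.4 kHz, 119.8 kHz.
k=3: 124.2 kHz, 168.6 kHz.
Within [27 kHz, 120.6 kHz]: 71 kHz, 75.4 kHz, 119.8 kHz.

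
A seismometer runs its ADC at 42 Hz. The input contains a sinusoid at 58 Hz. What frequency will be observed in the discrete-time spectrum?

58 Hz mod fs = 16 Hz.
16 Hz ≤ fs/2 = 21 Hz, appears at 16 Hz.

16 Hz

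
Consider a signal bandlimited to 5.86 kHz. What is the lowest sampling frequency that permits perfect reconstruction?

Nyquist rate = 2 × 5.86 kHz = 11.72 kHz.

11.72 kHz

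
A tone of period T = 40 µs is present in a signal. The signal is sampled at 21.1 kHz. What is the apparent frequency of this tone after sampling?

T = 40 µs → f = 1/T = 25 kHz.
25 kHz mod fs = 3.9 kHz.
3.9 kHz ≤ fs/2 = 10.55 kHz, appears at 3.9 kHz.

3.9 kHz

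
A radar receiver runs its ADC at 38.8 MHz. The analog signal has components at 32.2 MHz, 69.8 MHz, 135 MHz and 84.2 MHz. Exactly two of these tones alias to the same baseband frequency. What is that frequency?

fs/2 = 19.4 MHz.
32.2 MHz > fs/2 = 19.4 MHz, folds to fs − 32.2 MHz = 6.6 MHz.
69.8 MHz mod fs = 31 MHz.
31 MHz > fs/2 = 19.4 MHz, folds to fs − 31 MHz = 7.8 MHz.
135 MHz mod fs = 18.6 MHz.
18.6 MHz ≤ fs/2 = 19.4 MHz, appears at 18.6 MHz.
84.2 MHz mod fs = 6.6 MHz.
6.6 MHz ≤ fs/2 = 19.4 MHz, appears at 6.6 MHz.
32.2 MHz and 84.2 MHz both map to 6.6 MHz.

6.6 MHz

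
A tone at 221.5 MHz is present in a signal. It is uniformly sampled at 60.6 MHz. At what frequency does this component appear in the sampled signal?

221.5 MHz mod fs = 39.7 MHz.
39.7 MHz > fs/2 = 30.3 MHz, folds to fs − 39.7 MHz = 20.9 MHz.

20.9 MHz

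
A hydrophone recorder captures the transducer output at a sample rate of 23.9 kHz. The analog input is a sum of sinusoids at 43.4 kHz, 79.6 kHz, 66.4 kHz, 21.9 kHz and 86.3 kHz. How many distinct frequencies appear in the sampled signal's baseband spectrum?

5

fs/2 = 11.95 kHz.
43.4 kHz mod fs = 19.5 kHz.
19.5 kHz > fs/2 = 11.95 kHz, folds to fs − 19.5 kHz = 4.4 kHz.
79.6 kHz mod fs = 7.9 kHz.
7.9 kHz ≤ fs/2 = 11.95 kHz, appears at 7.9 kHz.
66.4 kHz mod fs = 18.6 kHz.
18.6 kHz > fs/2 = 11.95 kHz, folds to fs − 18.6 kHz = 5.3 kHz.
21.9 kHz > fs/2 = 11.95 kHz, folds to fs − 21.9 kHz = 2 kHz.
86.3 kHz mod fs = 14.6 kHz.
14.6 kHz > fs/2 = 11.95 kHz, folds to fs − 14.6 kHz = 9.3 kHz.
Distinct values: {2 kHz, 4.4 kHz, 5.3 kHz, 7.9 kHz, 9.3 kHz} → 5.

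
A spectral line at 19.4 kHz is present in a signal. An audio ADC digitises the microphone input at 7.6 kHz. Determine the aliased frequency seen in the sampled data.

19.4 kHz mod fs = 4.2 kHz.
4.2 kHz > fs/2 = 3.8 kHz, folds to fs − 4.2 kHz = 3.4 kHz.

3.4 kHz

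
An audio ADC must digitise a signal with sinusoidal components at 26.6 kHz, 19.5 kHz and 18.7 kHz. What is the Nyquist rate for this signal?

53.2 kHz

Highest-frequency component: 26.6 kHz.
Nyquist rate = 2 × 26.6 kHz = 53.2 kHz.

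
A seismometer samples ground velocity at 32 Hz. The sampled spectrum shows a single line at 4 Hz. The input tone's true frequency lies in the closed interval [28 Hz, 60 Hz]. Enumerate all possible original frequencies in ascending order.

Frequencies that alias to 4 Hz are k·fs ± 4 Hz for integer k ≥ 0.
k=0: 4 Hz.
k=1: 28 Hz, 36 Hz.
k=2: 60 Hz, 68 Hz.
k=3: 92 Hz, 100 Hz.
Within [28 Hz, 60 Hz]: 28 Hz, 36 Hz, 60 Hz.

28 Hz, 36 Hz, 60 Hz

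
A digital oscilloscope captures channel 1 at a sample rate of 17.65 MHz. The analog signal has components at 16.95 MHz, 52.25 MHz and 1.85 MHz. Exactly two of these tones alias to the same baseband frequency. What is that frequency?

fs/2 = 8.825 MHz.
16.95 MHz > fs/2 = 8.825 MHz, folds to fs − 16.95 MHz = 0.7 MHz.
52.25 MHz mod fs = 16.95 MHz.
16.95 MHz > fs/2 = 8.825 MHz, folds to fs − 16.95 MHz = 0.7 MHz.
1.85 MHz ≤ fs/2 = 8.825 MHz, passes unchanged.
16.95 MHz and 52.25 MHz both map to 0.7 MHz.

0.7 MHz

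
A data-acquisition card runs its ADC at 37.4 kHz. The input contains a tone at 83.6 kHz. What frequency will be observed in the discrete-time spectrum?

83.6 kHz mod fs = 8.8 kHz.
8.8 kHz ≤ fs/2 = 18.7 kHz, appears at 8.8 kHz.

8.8 kHz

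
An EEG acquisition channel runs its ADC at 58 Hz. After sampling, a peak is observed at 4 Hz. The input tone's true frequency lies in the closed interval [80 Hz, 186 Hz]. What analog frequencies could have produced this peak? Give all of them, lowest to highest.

Frequencies that alias to 4 Hz are k·fs ± 4 Hz for integer k ≥ 0.
k=0: 4 Hz.
k=1: 54 Hz, 62 Hz.
k=2: 112 Hz, 120 Hz.
k=3: 170 Hz, 178 Hz.
k=4: 228 Hz, 236 Hz.
Within [80 Hz, 186 Hz]: 112 Hz, 120 Hz, 170 Hz, 178 Hz.

112 Hz, 120 Hz, 170 Hz, 178 Hz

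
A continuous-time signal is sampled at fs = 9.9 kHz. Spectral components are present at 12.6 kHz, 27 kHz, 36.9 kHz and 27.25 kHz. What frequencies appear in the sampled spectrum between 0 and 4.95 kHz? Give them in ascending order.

2.45 kHz, 2.7 kHz

fs/2 = 4.95 kHz.
12.6 kHz mod fs = 2.7 kHz.
2.7 kHz ≤ fs/2 = 4.95 kHz, appears at 2.7 kHz.
27 kHz mod fs = 7.2 kHz.
7.2 kHz > fs/2 = 4.95 kHz, folds to fs − 7.2 kHz = 2.7 kHz.
36.9 kHz mod fs = 7.2 kHz.
7.2 kHz > fs/2 = 4.95 kHz, folds to fs − 7.2 kHz = 2.7 kHz.
27.25 kHz mod fs = 7.45 kHz.
7.45 kHz > fs/2 = 4.95 kHz, folds to fs − 7.45 kHz = 2.45 kHz.
Distinct values: {2.45 kHz, 2.7 kHz}.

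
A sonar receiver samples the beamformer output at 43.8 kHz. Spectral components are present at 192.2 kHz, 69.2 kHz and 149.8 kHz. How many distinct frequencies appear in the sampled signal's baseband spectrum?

fs/2 = 21.9 kHz.
192.2 kHz mod fs = 17 kHz.
17 kHz ≤ fs/2 = 21.9 kHz, appears at 17 kHz.
69.2 kHz mod fs = 25.4 kHz.
25.4 kHz > fs/2 = 21.9 kHz, folds to fs − 25.4 kHz = 18.4 kHz.
149.8 kHz mod fs = 18.4 kHz.
18.4 kHz ≤ fs/2 = 21.9 kHz, appears at 18.4 kHz.
Distinct values: {17 kHz, 18.4 kHz} → 2.

2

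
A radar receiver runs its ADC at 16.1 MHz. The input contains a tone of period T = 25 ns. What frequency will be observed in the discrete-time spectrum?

7.8 MHz

T = 25 ns → f = 1/T = 40 MHz.
40 MHz mod fs = 7.8 MHz.
7.8 MHz ≤ fs/2 = 8.05 MHz, appears at 7.8 MHz.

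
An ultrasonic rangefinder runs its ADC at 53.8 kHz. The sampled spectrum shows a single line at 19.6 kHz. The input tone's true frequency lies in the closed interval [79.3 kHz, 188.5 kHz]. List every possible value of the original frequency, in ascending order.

Frequencies that alias to 19.6 kHz are k·fs ± 19.6 kHz for integer k ≥ 0.
k=0: 19.6 kHz.
k=1: 34.2 kHz, 73.4 kHz.
k=2: 88 kHz, 127.2 kHz.
k=3: 141.8 kHz, 181 kHz.
k=4: 195.6 kHz, 234.8 kHz.
Within [79.3 kHz, 188.5 kHz]: 88 kHz, 127.2 kHz, 141.8 kHz, 181 kHz.

88 kHz, 127.2 kHz, 141.8 kHz, 181 kHz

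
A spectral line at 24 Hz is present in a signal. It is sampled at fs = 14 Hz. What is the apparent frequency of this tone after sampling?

24 Hz mod fs = 10 Hz.
10 Hz > fs/2 = 7 Hz, folds to fs − 10 Hz = 4 Hz.

4 Hz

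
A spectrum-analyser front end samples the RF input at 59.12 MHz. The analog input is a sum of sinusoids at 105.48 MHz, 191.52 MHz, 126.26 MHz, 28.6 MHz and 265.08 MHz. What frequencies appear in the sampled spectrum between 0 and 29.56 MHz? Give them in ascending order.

8.02 MHz, 12.76 MHz, 14.16 MHz, 28.6 MHz

fs/2 = 29.56 MHz.
105.48 MHz mod fs = 46.36 MHz.
46.36 MHz > fs/2 = 29.56 MHz, folds to fs − 46.36 MHz = 12.76 MHz.
191.52 MHz mod fs = 14.16 MHz.
14.16 MHz ≤ fs/2 = 29.56 MHz, appears at 14.16 MHz.
126.26 MHz mod fs = 8.02 MHz.
8.02 MHz ≤ fs/2 = 29.56 MHz, appears at 8.02 MHz.
28.6 MHz ≤ fs/2 = 29.56 MHz, passes unchanged.
265.08 MHz mod fs = 28.6 MHz.
28.6 MHz ≤ fs/2 = 29.56 MHz, appears at 28.6 MHz.
Distinct values: {8.02 MHz, 12.76 MHz, 14.16 MHz, 28.6 MHz}.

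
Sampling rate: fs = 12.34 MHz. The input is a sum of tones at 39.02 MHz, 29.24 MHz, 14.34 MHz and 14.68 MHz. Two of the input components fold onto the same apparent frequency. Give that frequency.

2 MHz

fs/2 = 6.17 MHz.
39.02 MHz mod fs = 2 MHz.
2 MHz ≤ fs/2 = 6.17 MHz, appears at 2 MHz.
29.24 MHz mod fs = 4.56 MHz.
4.56 MHz ≤ fs/2 = 6.17 MHz, appears at 4.56 MHz.
14.34 MHz mod fs = 2 MHz.
2 MHz ≤ fs/2 = 6.17 MHz, appears at 2 MHz.
14.68 MHz mod fs = 2.34 MHz.
2.34 MHz ≤ fs/2 = 6.17 MHz, appears at 2.34 MHz.
14.34 MHz and 39.02 MHz both map to 2 MHz.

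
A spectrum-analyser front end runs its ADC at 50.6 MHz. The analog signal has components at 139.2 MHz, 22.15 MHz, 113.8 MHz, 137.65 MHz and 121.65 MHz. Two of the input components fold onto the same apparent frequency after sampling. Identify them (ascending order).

113.8 MHz, 139.2 MHz

fs/2 = 25.3 MHz.
139.2 MHz mod fs = 38 MHz.
38 MHz > fs/2 = 25.3 MHz, folds to fs − 38 MHz = 12.6 MHz.
22.15 MHz ≤ fs/2 = 25.3 MHz, passes unchanged.
113.8 MHz mod fs = 12.6 MHz.
12.6 MHz ≤ fs/2 = 25.3 MHz, appears at 12.6 MHz.
137.65 MHz mod fs = 36.45 MHz.
36.45 MHz > fs/2 = 25.3 MHz, folds to fs − 36.45 MHz = 14.15 MHz.
121.65 MHz mod fs = 20.45 MHz.
20.45 MHz ≤ fs/2 = 25.3 MHz, appears at 20.45 MHz.
113.8 MHz and 139.2 MHz both map to 12.6 MHz.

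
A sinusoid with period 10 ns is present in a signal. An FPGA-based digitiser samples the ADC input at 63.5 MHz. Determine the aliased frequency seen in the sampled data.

T = 10 ns → f = 1/T = 100 MHz.
100 MHz mod fs = 36.5 MHz.
36.5 MHz > fs/2 = 31.75 MHz, folds to fs − 36.5 MHz = 27 MHz.

27 MHz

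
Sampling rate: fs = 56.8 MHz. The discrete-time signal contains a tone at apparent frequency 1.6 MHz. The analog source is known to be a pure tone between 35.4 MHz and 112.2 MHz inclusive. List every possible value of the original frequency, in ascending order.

Frequencies that alias to 1.6 MHz are k·fs ± 1.6 MHz for integer k ≥ 0.
k=0: 1.6 MHz.
k=1: 55.2 MHz, 58.4 MHz.
k=2: 112 MHz, 115.2 MHz.
k=3: 168.8 MHz, 172 MHz.
Within [35.4 MHz, 112.2 MHz]: 55.2 MHz, 58.4 MHz, 112 MHz.

55.2 MHz, 58.4 MHz, 112 MHz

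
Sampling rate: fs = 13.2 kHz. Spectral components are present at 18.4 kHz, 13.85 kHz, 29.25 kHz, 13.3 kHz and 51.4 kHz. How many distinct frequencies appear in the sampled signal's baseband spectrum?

fs/2 = 6.6 kHz.
18.4 kHz mod fs = 5.2 kHz.
5.2 kHz ≤ fs/2 = 6.6 kHz, appears at 5.2 kHz.
13.85 kHz mod fs = 0.65 kHz.
0.65 kHz ≤ fs/2 = 6.6 kHz, appears at 0.65 kHz.
29.25 kHz mod fs = 2.85 kHz.
2.85 kHz ≤ fs/2 = 6.6 kHz, appears at 2.85 kHz.
13.3 kHz mod fs = 0.1 kHz.
0.1 kHz ≤ fs/2 = 6.6 kHz, appears at 0.1 kHz.
51.4 kHz mod fs = 11.8 kHz.
11.8 kHz > fs/2 = 6.6 kHz, folds to fs − 11.8 kHz = 1.4 kHz.
Distinct values: {0.1 kHz, 0.65 kHz, 1.4 kHz, 2.85 kHz, 5.2 kHz} → 5.

5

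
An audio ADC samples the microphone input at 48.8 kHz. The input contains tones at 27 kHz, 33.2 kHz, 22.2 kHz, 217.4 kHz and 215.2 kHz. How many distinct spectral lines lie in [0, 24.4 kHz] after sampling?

fs/2 = 24.4 kHz.
27 kHz > fs/2 = 24.4 kHz, folds to fs − 27 kHz = 21.8 kHz.
33.2 kHz > fs/2 = 24.4 kHz, folds to fs − 33.2 kHz = 15.6 kHz.
22.2 kHz ≤ fs/2 = 24.4 kHz, passes unchanged.
217.4 kHz mod fs = 22.2 kHz.
22.2 kHz ≤ fs/2 = 24.4 kHz, appears at 22.2 kHz.
215.2 kHz mod fs = 20 kHz.
20 kHz ≤ fs/2 = 24.4 kHz, appears at 20 kHz.
Distinct values: {15.6 kHz, 20 kHz, 21.8 kHz, 22.2 kHz} → 4.

4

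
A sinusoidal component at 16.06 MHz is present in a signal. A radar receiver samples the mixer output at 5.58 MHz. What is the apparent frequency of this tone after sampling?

0.68 MHz

16.06 MHz mod fs = 4.9 MHz.
4.9 MHz > fs/2 = 2.79 MHz, folds to fs − 4.9 MHz = 0.68 MHz.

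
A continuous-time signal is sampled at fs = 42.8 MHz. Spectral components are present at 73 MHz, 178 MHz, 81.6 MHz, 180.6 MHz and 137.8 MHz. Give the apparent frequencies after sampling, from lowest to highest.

fs/2 = 21.4 MHz.
73 MHz mod fs = 30.2 MHz.
30.2 MHz > fs/2 = 21.4 MHz, folds to fs − 30.2 MHz = 12.6 MHz.
178 MHz mod fs = 6.8 MHz.
6.8 MHz ≤ fs/2 = 21.4 MHz, appears at 6.8 MHz.
81.6 MHz mod fs = 38.8 MHz.
38.8 MHz > fs/2 = 21.4 MHz, folds to fs − 38.8 MHz = 4 MHz.
180.6 MHz mod fs = 9.4 MHz.
9.4 MHz ≤ fs/2 = 21.4 MHz, appears at 9.4 MHz.
137.8 MHz mod fs = 9.4 MHz.
9.4 MHz ≤ fs/2 = 21.4 MHz, appears at 9.4 MHz.
Distinct values: {4 MHz, 6.8 MHz, 9.4 MHz, 12.6 MHz}.

4 MHz, 6.8 MHz, 9.4 MHz, 12.6 MHz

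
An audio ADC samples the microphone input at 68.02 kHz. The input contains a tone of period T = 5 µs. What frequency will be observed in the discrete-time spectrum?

4.06 kHz

T = 5 µs → f = 1/T = 200 kHz.
200 kHz mod fs = 63.96 kHz.
63.96 kHz > fs/2 = 34.01 kHz, folds to fs − 63.96 kHz = 4.06 kHz.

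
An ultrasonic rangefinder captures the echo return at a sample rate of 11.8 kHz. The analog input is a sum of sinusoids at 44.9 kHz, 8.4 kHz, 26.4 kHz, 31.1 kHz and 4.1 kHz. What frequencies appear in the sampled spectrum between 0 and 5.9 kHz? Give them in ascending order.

fs/2 = 5.9 kHz.
44.9 kHz mod fs = 9.5 kHz.
9.5 kHz > fs/2 = 5.9 kHz, folds to fs − 9.5 kHz = 2.3 kHz.
8.4 kHz > fs/2 = 5.9 kHz, folds to fs − 8.4 kHz = 3.4 kHz.
26.4 kHz mod fs = 2.8 kHz.
2.8 kHz ≤ fs/2 = 5.9 kHz, appears at 2.8 kHz.
31.1 kHz mod fs = 7.5 kHz.
7.5 kHz > fs/2 = 5.9 kHz, folds to fs − 7.5 kHz = 4.3 kHz.
4.1 kHz ≤ fs/2 = 5.9 kHz, passes unchanged.
Distinct values: {2.3 kHz, 2.8 kHz, 3.4 kHz, 4.1 kHz, 4.3 kHz}.

2.3 kHz, 2.8 kHz, 3.4 kHz, 4.1 kHz, 4.3 kHz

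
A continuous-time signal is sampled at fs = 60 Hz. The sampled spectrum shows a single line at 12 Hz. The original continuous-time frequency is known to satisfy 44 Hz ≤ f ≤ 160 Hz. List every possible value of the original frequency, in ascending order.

Frequencies that alias to 12 Hz are k·fs ± 12 Hz for integer k ≥ 0.
k=0: 12 Hz.
k=1: 48 Hz, 72 Hz.
k=2: 108 Hz, 132 Hz.
k=3: 168 Hz, 192 Hz.
Within [44 Hz, 160 Hz]: 48 Hz, 72 Hz, 108 Hz, 132 Hz.

48 Hz, 72 Hz, 108 Hz, 132 Hz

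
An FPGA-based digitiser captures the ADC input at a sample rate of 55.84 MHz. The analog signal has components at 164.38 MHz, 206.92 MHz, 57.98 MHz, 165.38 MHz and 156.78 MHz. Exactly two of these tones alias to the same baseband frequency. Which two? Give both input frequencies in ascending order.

57.98 MHz, 165.38 MHz

fs/2 = 27.92 MHz.
164.38 MHz mod fs = 52.7 MHz.
52.7 MHz > fs/2 = 27.92 MHz, folds to fs − 52.7 MHz = 3.14 MHz.
206.92 MHz mod fs = 39.4 MHz.
39.4 MHz > fs/2 = 27.92 MHz, folds to fs − 39.4 MHz = 16.44 MHz.
57.98 MHz mod fs = 2.14 MHz.
2.14 MHz ≤ fs/2 = 27.92 MHz, appears at 2.14 MHz.
165.38 MHz mod fs = 53.7 MHz.
53.7 MHz > fs/2 = 27.92 MHz, folds to fs − 53.7 MHz = 2.14 MHz.
156.78 MHz mod fs = 45.1 MHz.
45.1 MHz > fs/2 = 27.92 MHz, folds to fs − 45.1 MHz = 10.74 MHz.
57.98 MHz and 165.38 MHz both map to 2.14 MHz.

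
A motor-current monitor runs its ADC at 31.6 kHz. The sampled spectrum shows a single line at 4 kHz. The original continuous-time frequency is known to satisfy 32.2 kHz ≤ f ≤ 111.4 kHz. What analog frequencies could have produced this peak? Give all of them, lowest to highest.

Frequencies that alias to 4 kHz are k·fs ± 4 kHz for integer k ≥ 0.
k=0: 4 kHz.
k=1: 27.6 kHz, 35.6 kHz.
k=2: 59.2 kHz, 67.2 kHz.
k=3: 90.8 kHz, 98.8 kHz.
k=4: 122.4 kHz, 130.4 kHz.
Within [32.2 kHz, 111.4 kHz]: 35.6 kHz, 59.2 kHz, 67.2 kHz, 90.8 kHz, 98.8 kHz.

35.6 kHz, 59.2 kHz, 67.2 kHz, 90.8 kHz, 98.8 kHz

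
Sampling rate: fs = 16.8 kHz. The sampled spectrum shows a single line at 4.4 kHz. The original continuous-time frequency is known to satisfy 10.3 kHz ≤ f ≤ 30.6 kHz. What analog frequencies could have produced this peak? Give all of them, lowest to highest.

12.4 kHz, 21.2 kHz, 29.2 kHz

Frequencies that alias to 4.4 kHz are k·fs ± 4.4 kHz for integer k ≥ 0.
k=0: 4.4 kHz.
k=1: 12.4 kHz, 21.2 kHz.
k=2: 29.2 kHz, 38 kHz.
k=3: 46 kHz, 54.8 kHz.
Within [10.3 kHz, 30.6 kHz]: 12.4 kHz, 21.2 kHz, 29.2 kHz.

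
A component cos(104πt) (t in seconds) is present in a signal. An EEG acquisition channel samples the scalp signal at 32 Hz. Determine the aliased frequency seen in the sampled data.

ω = 104π rad/s → f = ω/(2π) = 52 Hz.
52 Hz mod fs = 20 Hz.
20 Hz > fs/2 = 16 Hz, folds to fs − 20 Hz = 12 Hz.

12 Hz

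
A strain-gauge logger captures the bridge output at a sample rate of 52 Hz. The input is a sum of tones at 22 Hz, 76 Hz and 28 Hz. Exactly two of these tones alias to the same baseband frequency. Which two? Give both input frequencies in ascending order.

28 Hz, 76 Hz

fs/2 = 26 Hz.
22 Hz ≤ fs/2 = 26 Hz, passes unchanged.
76 Hz mod fs = 24 Hz.
24 Hz ≤ fs/2 = 26 Hz, appears at 24 Hz.
28 Hz > fs/2 = 26 Hz, folds to fs − 28 Hz = 24 Hz.
28 Hz and 76 Hz both map to 24 Hz.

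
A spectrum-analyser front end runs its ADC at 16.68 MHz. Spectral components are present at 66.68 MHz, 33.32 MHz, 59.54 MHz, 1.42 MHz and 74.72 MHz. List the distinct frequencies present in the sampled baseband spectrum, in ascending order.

fs/2 = 8.34 MHz.
66.68 MHz mod fs = 16.64 MHz.
16.64 MHz > fs/2 = 8.34 MHz, folds to fs − 16.64 MHz = 0.04 MHz.
33.32 MHz mod fs = 16.64 MHz.
16.64 MHz > fs/2 = 8.34 MHz, folds to fs − 16.64 MHz = 0.04 MHz.
59.54 MHz mod fs = 9.5 MHz.
9.5 MHz > fs/2 = 8.34 MHz, folds to fs − 9.5 MHz = 7.18 MHz.
1.42 MHz ≤ fs/2 = 8.34 MHz, passes unchanged.
74.72 MHz mod fs = 8 MHz.
8 MHz ≤ fs/2 = 8.34 MHz, appears at 8 MHz.
Distinct values: {0.04 MHz, 1.42 MHz, 7.18 MHz, 8 MHz}.

0.04 MHz, 1.42 MHz, 7.18 MHz, 8 MHz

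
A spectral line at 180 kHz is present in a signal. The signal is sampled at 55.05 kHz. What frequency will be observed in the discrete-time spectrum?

180 kHz mod fs = 14.85 kHz.
14.85 kHz ≤ fs/2 = 27.525 kHz, appears at 14.85 kHz.

14.85 kHz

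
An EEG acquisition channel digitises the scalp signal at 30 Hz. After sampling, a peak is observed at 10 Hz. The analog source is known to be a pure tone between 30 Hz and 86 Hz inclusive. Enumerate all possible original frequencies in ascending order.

40 Hz, 50 Hz, 70 Hz, 80 Hz

Frequencies that alias to 10 Hz are k·fs ± 10 Hz for integer k ≥ 0.
k=0: 10 Hz.
k=1: 20 Hz, 40 Hz.
k=2: 50 Hz, 70 Hz.
k=3: 80 Hz, 100 Hz.
k=4: 110 Hz, 130 Hz.
Within [30 Hz, 86 Hz]: 40 Hz, 50 Hz, 70 Hz, 80 Hz.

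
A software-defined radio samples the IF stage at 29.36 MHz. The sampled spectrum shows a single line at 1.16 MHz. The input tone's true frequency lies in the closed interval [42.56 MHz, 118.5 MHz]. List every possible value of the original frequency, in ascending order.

Frequencies that alias to 1.16 MHz are k·fs ± 1.16 MHz for integer k ≥ 0.
k=0: 1.16 MHz.
k=1: 28.2 MHz, 30.52 MHz.
k=2: 57.56 MHz, 59.88 MHz.
k=3: 86.92 MHz, 89.24 MHz.
k=4: 116.28 MHz, 118.6 MHz.
k=5: 145.64 MHz, 147.96 MHz.
Within [42.56 MHz, 118.5 MHz]: 57.56 MHz, 59.88 MHz, 86.92 MHz, 89.24 MHz, 116.28 MHz.

57.56 MHz, 59.88 MHz, 86.92 MHz, 89.24 MHz, 116.28 MHz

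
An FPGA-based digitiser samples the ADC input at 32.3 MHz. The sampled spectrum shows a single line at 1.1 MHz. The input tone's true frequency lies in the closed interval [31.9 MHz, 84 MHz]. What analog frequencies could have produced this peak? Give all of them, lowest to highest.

33.4 MHz, 63.5 MHz, 65.7 MHz

Frequencies that alias to 1.1 MHz are k·fs ± 1.1 MHz for integer k ≥ 0.
k=0: 1.1 MHz.
k=1: 31.2 MHz, 33.4 MHz.
k=2: 63.5 MHz, 65.7 MHz.
k=3: 95.8 MHz, 98 MHz.
Within [31.9 MHz, 84 MHz]: 33.4 MHz, 63.5 MHz, 65.7 MHz.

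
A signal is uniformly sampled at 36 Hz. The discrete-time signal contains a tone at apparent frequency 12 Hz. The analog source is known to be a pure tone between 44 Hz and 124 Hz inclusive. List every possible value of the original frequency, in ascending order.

Frequencies that alias to 12 Hz are k·fs ± 12 Hz for integer k ≥ 0.
k=0: 12 Hz.
k=1: 24 Hz, 48 Hz.
k=2: 60 Hz, 84 Hz.
k=3: 96 Hz, 120 Hz.
k=4: 132 Hz, 156 Hz.
Within [44 Hz, 124 Hz]: 48 Hz, 60 Hz, 84 Hz, 96 Hz, 120 Hz.

48 Hz, 60 Hz, 84 Hz, 96 Hz, 120 Hz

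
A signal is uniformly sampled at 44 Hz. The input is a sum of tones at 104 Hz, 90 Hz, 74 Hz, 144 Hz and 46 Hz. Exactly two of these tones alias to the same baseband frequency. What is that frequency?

2 Hz

fs/2 = 22 Hz.
104 Hz mod fs = 16 Hz.
16 Hz ≤ fs/2 = 22 Hz, appears at 16 Hz.
90 Hz mod fs = 2 Hz.
2 Hz ≤ fs/2 = 22 Hz, appears at 2 Hz.
74 Hz mod fs = 30 Hz.
30 Hz > fs/2 = 22 Hz, folds to fs − 30 Hz = 14 Hz.
144 Hz mod fs = 12 Hz.
12 Hz ≤ fs/2 = 22 Hz, appears at 12 Hz.
46 Hz mod fs = 2 Hz.
2 Hz ≤ fs/2 = 22 Hz, appears at 2 Hz.
46 Hz and 90 Hz both map to 2 Hz.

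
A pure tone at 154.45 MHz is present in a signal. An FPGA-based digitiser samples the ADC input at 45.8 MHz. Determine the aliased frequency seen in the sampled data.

154.45 MHz mod fs = 17.05 MHz.
17.05 MHz ≤ fs/2 = 22.9 MHz, appears at 17.05 MHz.

17.05 MHz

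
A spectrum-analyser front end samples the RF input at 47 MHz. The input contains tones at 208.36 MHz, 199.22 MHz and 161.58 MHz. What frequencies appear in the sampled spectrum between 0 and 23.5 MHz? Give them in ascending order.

11.22 MHz, 20.36 MHz, 20.58 MHz

fs/2 = 23.5 MHz.
208.36 MHz mod fs = 20.36 MHz.
20.36 MHz ≤ fs/2 = 23.5 MHz, appears at 20.36 MHz.
199.22 MHz mod fs = 11.22 MHz.
11.22 MHz ≤ fs/2 = 23.5 MHz, appears at 11.22 MHz.
161.58 MHz mod fs = 20.58 MHz.
20.58 MHz ≤ fs/2 = 23.5 MHz, appears at 20.58 MHz.
Distinct values: {11.22 MHz, 20.36 MHz, 20.58 MHz}.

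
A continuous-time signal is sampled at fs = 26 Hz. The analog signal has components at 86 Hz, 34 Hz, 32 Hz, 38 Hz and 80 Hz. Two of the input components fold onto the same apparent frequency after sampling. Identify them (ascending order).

fs/2 = 13 Hz.
86 Hz mod fs = 8 Hz.
8 Hz ≤ fs/2 = 13 Hz, appears at 8 Hz.
34 Hz mod fs = 8 Hz.
8 Hz ≤ fs/2 = 13 Hz, appears at 8 Hz.
32 Hz mod fs = 6 Hz.
6 Hz ≤ fs/2 = 13 Hz, appears at 6 Hz.
38 Hz mod fs = 12 Hz.
12 Hz ≤ fs/2 = 13 Hz, appears at 12 Hz.
80 Hz mod fs = 2 Hz.
2 Hz ≤ fs/2 = 13 Hz, appears at 2 Hz.
34 Hz and 86 Hz both map to 8 Hz.

34 Hz, 86 Hz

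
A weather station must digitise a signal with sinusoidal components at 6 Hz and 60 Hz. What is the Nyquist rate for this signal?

Highest-frequency component: 60 Hz.
Nyquist rate = 2 × 60 Hz = 120 Hz.

120 Hz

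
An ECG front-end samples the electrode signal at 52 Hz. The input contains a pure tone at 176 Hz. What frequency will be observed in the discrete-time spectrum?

176 Hz mod fs = 20 Hz.
20 Hz ≤ fs/2 = 26 Hz, appears at 20 Hz.

20 Hz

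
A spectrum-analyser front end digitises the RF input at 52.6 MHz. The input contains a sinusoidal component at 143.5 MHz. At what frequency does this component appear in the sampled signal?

143.5 MHz mod fs = 38.3 MHz.
38.3 MHz > fs/2 = 26.3 MHz, folds to fs − 38.3 MHz = 14.3 MHz.

14.3 MHz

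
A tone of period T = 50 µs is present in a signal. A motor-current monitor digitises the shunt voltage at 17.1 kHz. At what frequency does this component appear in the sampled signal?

T = 50 µs → f = 1/T = 20 kHz.
20 kHz mod fs = 2.9 kHz.
2.9 kHz ≤ fs/2 = 8.55 kHz, appears at 2.9 kHz.

2.9 kHz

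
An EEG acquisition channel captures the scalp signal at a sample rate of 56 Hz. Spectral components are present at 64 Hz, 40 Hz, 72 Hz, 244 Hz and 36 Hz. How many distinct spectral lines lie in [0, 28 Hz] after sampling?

fs/2 = 28 Hz.
64 Hz mod fs = 8 Hz.
8 Hz ≤ fs/2 = 28 Hz, appears at 8 Hz.
40 Hz > fs/2 = 28 Hz, folds to fs − 40 Hz = 16 Hz.
72 Hz mod fs = 16 Hz.
16 Hz ≤ fs/2 = 28 Hz, appears at 16 Hz.
244 Hz mod fs = 20 Hz.
20 Hz ≤ fs/2 = 28 Hz, appears at 20 Hz.
36 Hz > fs/2 = 28 Hz, folds to fs − 36 Hz = 20 Hz.
Distinct values: {8 Hz, 16 Hz, 20 Hz} → 3.

3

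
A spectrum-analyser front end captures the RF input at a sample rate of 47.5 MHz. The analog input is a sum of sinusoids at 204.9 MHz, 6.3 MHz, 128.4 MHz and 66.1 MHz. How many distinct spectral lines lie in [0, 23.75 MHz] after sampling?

4

fs/2 = 23.75 MHz.
204.9 MHz mod fs = 14.9 MHz.
14.9 MHz ≤ fs/2 = 23.75 MHz, appears at 14.9 MHz.
6.3 MHz ≤ fs/2 = 23.75 MHz, passes unchanged.
128.4 MHz mod fs = 33.4 MHz.
33.4 MHz > fs/2 = 23.75 MHz, folds to fs − 33.4 MHz = 14.1 MHz.
66.1 MHz mod fs = 18.6 MHz.
18.6 MHz ≤ fs/2 = 23.75 MHz, appears at 18.6 MHz.
Distinct values: {6.3 MHz, 14.1 MHz, 14.9 MHz, 18.6 MHz} → 4.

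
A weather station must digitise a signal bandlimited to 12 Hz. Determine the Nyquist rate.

Nyquist rate = 2 × 12 Hz = 24 Hz.

24 Hz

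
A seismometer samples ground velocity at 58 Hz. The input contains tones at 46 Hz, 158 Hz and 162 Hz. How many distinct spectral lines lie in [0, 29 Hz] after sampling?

fs/2 = 29 Hz.
46 Hz > fs/2 = 29 Hz, folds to fs − 46 Hz = 12 Hz.
158 Hz mod fs = 42 Hz.
42 Hz > fs/2 = 29 Hz, folds to fs − 42 Hz = 16 Hz.
162 Hz mod fs = 46 Hz.
46 Hz > fs/2 = 29 Hz, folds to fs − 46 Hz = 12 Hz.
Distinct values: {12 Hz, 16 Hz} → 2.

2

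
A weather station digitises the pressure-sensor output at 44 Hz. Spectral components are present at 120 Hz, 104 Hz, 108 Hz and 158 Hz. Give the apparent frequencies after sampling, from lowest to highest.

12 Hz, 16 Hz, 18 Hz, 20 Hz

fs/2 = 22 Hz.
120 Hz mod fs = 32 Hz.
32 Hz > fs/2 = 22 Hz, folds to fs − 32 Hz = 12 Hz.
104 Hz mod fs = 16 Hz.
16 Hz ≤ fs/2 = 22 Hz, appears at 16 Hz.
108 Hz mod fs = 20 Hz.
20 Hz ≤ fs/2 = 22 Hz, appears at 20 Hz.
158 Hz mod fs = 26 Hz.
26 Hz > fs/2 = 22 Hz, folds to fs − 26 Hz = 18 Hz.
Distinct values: {12 Hz, 16 Hz, 18 Hz, 20 Hz}.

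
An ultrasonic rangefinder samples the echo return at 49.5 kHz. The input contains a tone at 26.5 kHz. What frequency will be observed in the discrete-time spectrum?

23 kHz

26.5 kHz > fs/2 = 24.75 kHz, folds to fs − 26.5 kHz = 23 kHz.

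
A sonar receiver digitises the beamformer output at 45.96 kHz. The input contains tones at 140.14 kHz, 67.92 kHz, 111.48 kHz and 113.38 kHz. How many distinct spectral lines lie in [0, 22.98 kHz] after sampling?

fs/2 = 22.98 kHz.
140.14 kHz mod fs = 2.26 kHz.
2.26 kHz ≤ fs/2 = 22.98 kHz, appears at 2.26 kHz.
67.92 kHz mod fs = 21.96 kHz.
21.96 kHz ≤ fs/2 = 22.98 kHz, appears at 21.96 kHz.
111.48 kHz mod fs = 19.56 kHz.
19.56 kHz ≤ fs/2 = 22.98 kHz, appears at 19.56 kHz.
113.38 kHz mod fs = 21.46 kHz.
21.46 kHz ≤ fs/2 = 22.98 kHz, appears at 21.46 kHz.
Distinct values: {2.26 kHz, 19.56 kHz, 21.46 kHz, 21.96 kHz} → 4.

4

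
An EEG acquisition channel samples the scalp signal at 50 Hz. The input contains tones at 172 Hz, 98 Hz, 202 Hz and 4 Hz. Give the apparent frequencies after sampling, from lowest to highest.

fs/2 = 25 Hz.
172 Hz mod fs = 22 Hz.
22 Hz ≤ fs/2 = 25 Hz, appears at 22 Hz.
98 Hz mod fs = 48 Hz.
48 Hz > fs/2 = 25 Hz, folds to fs − 48 Hz = 2 Hz.
202 Hz mod fs = 2 Hz.
2 Hz ≤ fs/2 = 25 Hz, appears at 2 Hz.
4 Hz ≤ fs/2 = 25 Hz, passes unchanged.
Distinct values: {2 Hz, 4 Hz, 22 Hz}.

2 Hz, 4 Hz, 22 Hz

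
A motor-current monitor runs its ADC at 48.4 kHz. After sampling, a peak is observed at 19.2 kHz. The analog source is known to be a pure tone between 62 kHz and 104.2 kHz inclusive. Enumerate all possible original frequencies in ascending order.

67.6 kHz, 77.6 kHz

Frequencies that alias to 19.2 kHz are k·fs ± 19.2 kHz for integer k ≥ 0.
k=0: 19.2 kHz.
k=1: 29.2 kHz, 67.6 kHz.
k=2: 77.6 kHz, 116 kHz.
k=3: 126 kHz, 164.4 kHz.
Within [62 kHz, 104.2 kHz]: 67.6 kHz, 77.6 kHz.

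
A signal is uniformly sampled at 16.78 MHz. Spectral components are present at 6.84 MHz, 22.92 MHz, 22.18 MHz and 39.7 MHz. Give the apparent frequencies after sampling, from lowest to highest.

5.4 MHz, 6.14 MHz, 6.84 MHz

fs/2 = 8.39 MHz.
6.84 MHz ≤ fs/2 = 8.39 MHz, passes unchanged.
22.92 MHz mod fs = 6.14 MHz.
6.14 MHz ≤ fs/2 = 8.39 MHz, appears at 6.14 MHz.
22.18 MHz mod fs = 5.4 MHz.
5.4 MHz ≤ fs/2 = 8.39 MHz, appears at 5.4 MHz.
39.7 MHz mod fs = 6.14 MHz.
6.14 MHz ≤ fs/2 = 8.39 MHz, appears at 6.14 MHz.
Distinct values: {5.4 MHz, 6.14 MHz, 6.84 MHz}.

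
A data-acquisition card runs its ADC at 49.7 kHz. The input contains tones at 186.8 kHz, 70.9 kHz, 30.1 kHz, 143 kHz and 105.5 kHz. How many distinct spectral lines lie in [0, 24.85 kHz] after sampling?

4

fs/2 = 24.85 kHz.
186.8 kHz mod fs = 37.7 kHz.
37.7 kHz > fs/2 = 24.85 kHz, folds to fs − 37.7 kHz = 12 kHz.
70.9 kHz mod fs = 21.2 kHz.
21.2 kHz ≤ fs/2 = 24.85 kHz, appears at 21.2 kHz.
30.1 kHz > fs/2 = 24.85 kHz, folds to fs − 30.1 kHz = 19.6 kHz.
143 kHz mod fs = 43.6 kHz.
43.6 kHz > fs/2 = 24.85 kHz, folds to fs − 43.6 kHz = 6.1 kHz.
105.5 kHz mod fs = 6.1 kHz.
6.1 kHz ≤ fs/2 = 24.85 kHz, appears at 6.1 kHz.
Distinct values: {6.1 kHz, 12 kHz, 19.6 kHz, 21.2 kHz} → 4.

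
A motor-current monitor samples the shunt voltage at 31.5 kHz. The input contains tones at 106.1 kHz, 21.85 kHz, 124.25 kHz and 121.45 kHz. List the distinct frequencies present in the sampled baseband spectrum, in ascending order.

1.75 kHz, 4.55 kHz, 9.65 kHz, 11.6 kHz

fs/2 = 15.75 kHz.
106.1 kHz mod fs = 11.6 kHz.
11.6 kHz ≤ fs/2 = 15.75 kHz, appears at 11.6 kHz.
21.85 kHz > fs/2 = 15.75 kHz, folds to fs − 21.85 kHz = 9.65 kHz.
124.25 kHz mod fs = 29.75 kHz.
29.75 kHz > fs/2 = 15.75 kHz, folds to fs − 29.75 kHz = 1.75 kHz.
121.45 kHz mod fs = 26.95 kHz.
26.95 kHz > fs/2 = 15.75 kHz, folds to fs − 26.95 kHz = 4.55 kHz.
Distinct values: {1.75 kHz, 4.55 kHz, 9.65 kHz, 11.6 kHz}.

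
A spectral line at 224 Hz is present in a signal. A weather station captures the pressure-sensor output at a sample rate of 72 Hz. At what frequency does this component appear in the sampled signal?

224 Hz mod fs = 8 Hz.
8 Hz ≤ fs/2 = 36 Hz, appears at 8 Hz.

8 Hz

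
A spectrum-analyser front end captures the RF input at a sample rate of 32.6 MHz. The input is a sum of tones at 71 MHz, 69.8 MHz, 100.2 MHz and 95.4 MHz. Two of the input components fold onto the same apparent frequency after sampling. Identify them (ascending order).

fs/2 = 16.3 MHz.
71 MHz mod fs = 5.8 MHz.
5.8 MHz ≤ fs/2 = 16.3 MHz, appears at 5.8 MHz.
69.8 MHz mod fs = 4.6 MHz.
4.6 MHz ≤ fs/2 = 16.3 MHz, appears at 4.6 MHz.
100.2 MHz mod fs = 2.4 MHz.
2.4 MHz ≤ fs/2 = 16.3 MHz, appears at 2.4 MHz.
95.4 MHz mod fs = 30.2 MHz.
30.2 MHz > fs/2 = 16.3 MHz, folds to fs − 30.2 MHz = 2.4 MHz.
95.4 MHz and 100.2 MHz both map to 2.4 MHz.

95.4 MHz, 100.2 MHz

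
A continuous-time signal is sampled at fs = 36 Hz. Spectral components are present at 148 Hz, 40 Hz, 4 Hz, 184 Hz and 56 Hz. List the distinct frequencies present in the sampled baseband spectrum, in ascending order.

fs/2 = 18 Hz.
148 Hz mod fs = 4 Hz.
4 Hz ≤ fs/2 = 18 Hz, appears at 4 Hz.
40 Hz mod fs = 4 Hz.
4 Hz ≤ fs/2 = 18 Hz, appears at 4 Hz.
4 Hz ≤ fs/2 = 18 Hz, passes unchanged.
184 Hz mod fs = 4 Hz.
4 Hz ≤ fs/2 = 18 Hz, appears at 4 Hz.
56 Hz mod fs = 20 Hz.
20 Hz > fs/2 = 18 Hz, folds to fs − 20 Hz = 16 Hz.
Distinct values: {4 Hz, 16 Hz}.

4 Hz, 16 Hz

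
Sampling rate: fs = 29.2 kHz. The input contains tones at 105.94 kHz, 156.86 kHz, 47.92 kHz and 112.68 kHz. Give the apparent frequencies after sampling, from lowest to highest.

fs/2 = 14.6 kHz.
105.94 kHz mod fs = 18.34 kHz.
18.34 kHz > fs/2 = 14.6 kHz, folds to fs − 18.34 kHz = 10.86 kHz.
156.86 kHz mod fs = 10.86 kHz.
10.86 kHz ≤ fs/2 = 14.6 kHz, appears at 10.86 kHz.
47.92 kHz mod fs = 18.72 kHz.
18.72 kHz > fs/2 = 14.6 kHz, folds to fs − 18.72 kHz = 10.48 kHz.
112.68 kHz mod fs = 25.08 kHz.
25.08 kHz > fs/2 = 14.6 kHz, folds to fs − 25.08 kHz = 4.12 kHz.
Distinct values: {4.12 kHz, 10.48 kHz, 10.86 kHz}.

4.12 kHz, 10.48 kHz, 10.86 kHz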